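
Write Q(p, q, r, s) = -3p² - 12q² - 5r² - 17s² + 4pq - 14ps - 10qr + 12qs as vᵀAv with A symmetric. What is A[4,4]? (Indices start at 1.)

-17

The coefficient of s² in Q is -17, and that is exactly A[4,4].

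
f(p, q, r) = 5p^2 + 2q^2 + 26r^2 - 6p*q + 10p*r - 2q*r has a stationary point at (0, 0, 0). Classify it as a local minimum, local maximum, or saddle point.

The Hessian at the origin is H = [[10, -6, 10], [-6, 4, -2], [10, -2, 52]].
An LDLᵀ factorisation of H has diagonal entries 10, 2/5, 2.
Counting signs: 3 positive.
H is positive definite, so the origin is a strict local minimum.

local minimum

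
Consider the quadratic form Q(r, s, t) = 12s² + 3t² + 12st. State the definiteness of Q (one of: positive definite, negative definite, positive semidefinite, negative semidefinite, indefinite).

Write A = [[0, 0, 0], [0, 12, 6], [0, 6, 3]].
Congruent diagonalization of A (simultaneous row and column reduction) yields pivots 0, 12, 0.
So there are 1 positive, 2 zero pivots.
Hence Q is positive semidefinite.

positive semidefinite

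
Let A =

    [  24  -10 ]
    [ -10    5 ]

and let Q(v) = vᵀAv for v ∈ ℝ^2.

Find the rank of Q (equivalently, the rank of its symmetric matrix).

2

Row-reducing A symmetrically gives the diagonal entries 24, 5/6.
So there are 2 positive pivots.
The rank is the number of nonzero pivots: 2.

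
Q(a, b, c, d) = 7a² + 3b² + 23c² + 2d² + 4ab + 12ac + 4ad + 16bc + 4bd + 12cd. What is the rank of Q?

4

The associated matrix is A = [[7, 2, 6, 2], [2, 3, 8, 2], [6, 8, 23, 6], [2, 2, 6, 2]].
Applying the same elementary operations to the rows and columns of A produces a congruent diagonal matrix with entries 7, 17/7, 27/17, 10/27.
So there are 4 positive pivots.
The rank is the number of nonzero pivots: 4.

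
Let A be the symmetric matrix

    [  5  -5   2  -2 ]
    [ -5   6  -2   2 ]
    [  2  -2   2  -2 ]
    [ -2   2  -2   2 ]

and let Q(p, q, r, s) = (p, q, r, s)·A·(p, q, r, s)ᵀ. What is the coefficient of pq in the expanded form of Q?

The coefficient of pq is A[1,2] + A[2,1] = 2·(-5) = -10.

-10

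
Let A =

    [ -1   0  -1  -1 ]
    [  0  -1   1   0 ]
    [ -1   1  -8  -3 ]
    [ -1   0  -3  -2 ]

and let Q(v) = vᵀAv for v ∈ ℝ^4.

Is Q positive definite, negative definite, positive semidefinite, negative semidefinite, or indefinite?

Leading principal minors: Δ_1 = -1, Δ_2 = 1, Δ_3 = -6, Δ_4 = 2.
The signs alternate starting with Δ_1 < 0, so by Sylvester's criterion Q is negative definite.

negative definite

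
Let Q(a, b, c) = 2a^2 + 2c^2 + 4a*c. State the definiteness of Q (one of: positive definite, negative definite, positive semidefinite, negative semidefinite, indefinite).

positive semidefinite

The associated matrix is A = [[2, 0, 2], [0, 0, 0], [2, 0, 2]].
Applying the same elementary operations to the rows and columns of A produces a congruent diagonal matrix with entries 2, 0, 0.
Counting signs: 1 positive, 2 zero.
Hence Q is positive semidefinite.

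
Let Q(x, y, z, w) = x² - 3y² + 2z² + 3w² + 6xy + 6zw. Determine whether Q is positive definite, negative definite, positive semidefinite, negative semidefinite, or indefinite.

indefinite

The symmetric matrix is A = [[1, 3, 0, 0], [3, -3, 0, 0], [0, 0, 2, 3], [0, 0, 3, 3]].
Applying the same elementary operations to the rows and columns of A produces a congruent diagonal matrix with entries 1, -12, 2, -3/2.
So there are 2 positive, 2 negative pivots.
Hence Q is indefinite.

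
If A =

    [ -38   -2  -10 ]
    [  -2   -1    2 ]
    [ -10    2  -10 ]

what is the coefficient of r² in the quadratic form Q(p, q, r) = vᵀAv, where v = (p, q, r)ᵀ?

The coefficient of r² is the diagonal entry A[3,3] = -10.

-10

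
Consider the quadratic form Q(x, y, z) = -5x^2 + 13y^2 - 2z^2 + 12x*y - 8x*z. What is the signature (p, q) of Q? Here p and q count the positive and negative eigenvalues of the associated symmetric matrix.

The associated matrix is A = [[-5, 6, -4], [6, 13, 0], [-4, 0, -2]].
An LDLᵀ factorisation of A has diagonal entries -5, 101/5, 6/101.
Counting signs: 2 positive, 1 negative.

(2, 1)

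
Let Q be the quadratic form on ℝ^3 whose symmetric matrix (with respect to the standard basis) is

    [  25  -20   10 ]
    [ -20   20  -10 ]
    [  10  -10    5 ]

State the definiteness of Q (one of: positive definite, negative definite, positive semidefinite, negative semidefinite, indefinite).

Symmetric row and column elimination reduces A to a congruent diagonal form with pivots 25, 4, 0.
That gives 2 positive, 1 zero pivots.
Hence Q is positive semidefinite.

positive semidefinite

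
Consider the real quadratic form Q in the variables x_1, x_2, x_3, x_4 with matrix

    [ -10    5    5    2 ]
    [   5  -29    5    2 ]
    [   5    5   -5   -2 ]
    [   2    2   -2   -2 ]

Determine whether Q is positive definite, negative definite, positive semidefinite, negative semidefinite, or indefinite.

Congruent diagonalization of A (simultaneous row and column reduction) yields pivots -10, -53/2, -20/53, -6/5.
So there are 4 negative pivots.
Hence Q is negative definite.

negative definite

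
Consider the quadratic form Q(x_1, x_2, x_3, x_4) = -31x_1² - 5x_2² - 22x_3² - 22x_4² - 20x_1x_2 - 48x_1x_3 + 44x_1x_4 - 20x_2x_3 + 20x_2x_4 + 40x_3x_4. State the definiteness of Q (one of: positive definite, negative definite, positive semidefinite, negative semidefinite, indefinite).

The symmetric matrix of Q is A = [[-31, -10, -24, 22], [-10, -5, -10, 10], [-24, -10, -22, 20], [22, 10, 20, -22]].
Leading principal minors: Δ_1 = -31, Δ_2 = 55, Δ_3 = -30, Δ_4 = 20.
The signs alternate starting with Δ_1 < 0, so by Sylvester's criterion Q is negative definite.

negative definite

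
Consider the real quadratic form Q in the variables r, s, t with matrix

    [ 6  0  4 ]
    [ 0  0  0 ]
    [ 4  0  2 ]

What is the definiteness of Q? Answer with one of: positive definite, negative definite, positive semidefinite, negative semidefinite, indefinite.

indefinite

Congruent diagonalization of A (simultaneous row and column reduction) yields pivots 6, 0, -2/3.
That gives 1 positive, 1 negative, 1 zero pivots.
Hence Q is indefinite.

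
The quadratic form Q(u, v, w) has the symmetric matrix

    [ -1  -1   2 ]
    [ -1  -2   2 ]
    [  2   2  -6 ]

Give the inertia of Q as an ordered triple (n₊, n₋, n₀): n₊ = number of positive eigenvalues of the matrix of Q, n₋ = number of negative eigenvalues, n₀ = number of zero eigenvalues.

Applying the same elementary operations to the rows and columns of A produces a congruent diagonal matrix with entries -1, -1, -2.
Counting signs: 3 negative.

(0, 3, 0)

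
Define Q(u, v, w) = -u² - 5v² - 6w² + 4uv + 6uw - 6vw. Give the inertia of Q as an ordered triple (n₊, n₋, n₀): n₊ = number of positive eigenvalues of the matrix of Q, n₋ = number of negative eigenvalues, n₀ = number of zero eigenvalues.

The associated matrix is A = [[-1, 2, 3], [2, -5, -3], [3, -3, -6]].
An LDLᵀ factorisation of A has diagonal entries -1, -1, 12.
Counting signs: 1 positive, 2 negative.

(1, 2, 0)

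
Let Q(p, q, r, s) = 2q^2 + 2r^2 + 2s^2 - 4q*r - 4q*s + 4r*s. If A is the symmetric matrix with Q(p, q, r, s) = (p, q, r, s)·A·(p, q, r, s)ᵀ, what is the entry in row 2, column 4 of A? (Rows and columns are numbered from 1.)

-2

The coefficient of q·s in Q is -4. For a symmetric A this equals A[2,4] + A[4,2] = 2·A[2,4].
So A[2,4] = -4/2 = -2.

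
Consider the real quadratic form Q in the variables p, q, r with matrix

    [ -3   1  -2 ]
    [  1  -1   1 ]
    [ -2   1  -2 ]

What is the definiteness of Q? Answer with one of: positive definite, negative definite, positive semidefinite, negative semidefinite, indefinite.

negative definite

Leading principal minors: Δ_1 = -3, Δ_2 = 2, Δ_3 = -1.
The signs alternate starting with Δ_1 < 0, so by Sylvester's criterion Q is negative definite.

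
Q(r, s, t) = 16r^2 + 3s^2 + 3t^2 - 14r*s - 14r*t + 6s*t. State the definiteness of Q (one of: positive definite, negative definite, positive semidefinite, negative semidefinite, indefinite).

Write A = [[16, -7, -7], [-7, 3, 3], [-7, 3, 3]].
Applying the same elementary operations to the rows and columns of A produces a congruent diagonal matrix with entries 16, -1/16, 0.
That gives 1 positive, 1 negative, 1 zero pivots.
Hence Q is indefinite.

indefinite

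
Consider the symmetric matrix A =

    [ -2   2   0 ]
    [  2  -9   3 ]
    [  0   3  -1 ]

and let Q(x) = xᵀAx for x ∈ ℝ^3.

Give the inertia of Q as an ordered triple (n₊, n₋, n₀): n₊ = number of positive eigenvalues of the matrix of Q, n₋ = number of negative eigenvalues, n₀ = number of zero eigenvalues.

Symmetric row and column elimination reduces A to a congruent diagonal form with pivots -2, -7, 2/7.
Counting signs: 1 positive, 2 negative.

(1, 2, 0)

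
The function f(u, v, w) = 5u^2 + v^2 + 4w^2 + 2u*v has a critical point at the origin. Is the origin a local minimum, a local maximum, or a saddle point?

local minimum

The Hessian at the origin is H = [[10, 2, 0], [2, 2, 0], [0, 0, 8]].
Applying the same elementary operations to the rows and columns of H produces a congruent diagonal matrix with entries 10, 8/5, 8.
So there are 3 positive pivots.
H is positive definite, so the origin is a strict local minimum.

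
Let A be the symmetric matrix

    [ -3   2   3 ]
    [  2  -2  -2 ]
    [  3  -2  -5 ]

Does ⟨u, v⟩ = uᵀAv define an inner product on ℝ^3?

no

Applying the same elementary operations to the rows and columns of A produces a congruent diagonal matrix with entries -3, -2/3, -2.
That gives 3 negative pivots.
Hence Q is negative definite.
⟨·,·⟩ is an inner product exactly when A is positive definite.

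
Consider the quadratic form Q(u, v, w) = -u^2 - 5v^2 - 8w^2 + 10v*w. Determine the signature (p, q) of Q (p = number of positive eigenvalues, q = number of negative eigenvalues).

The symmetric matrix is A = [[-1, 0, 0], [0, -5, 5], [0, 5, -8]].
Symmetric row and column elimination reduces A to a congruent diagonal form with pivots -1, -5, -3.
Counting signs: 3 negative.

(0, 3)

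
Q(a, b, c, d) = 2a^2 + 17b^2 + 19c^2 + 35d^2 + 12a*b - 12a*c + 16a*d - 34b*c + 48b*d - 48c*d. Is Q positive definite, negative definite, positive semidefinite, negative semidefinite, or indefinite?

The associated matrix is A = [[2, 6, -6, 8], [6, 17, -17, 24], [-6, -17, 19, -24], [8, 24, -24, 35]].
Applying the same elementary operations to the rows and columns of A produces a congruent diagonal matrix with entries 2, -1, 2, 3.
So there are 3 positive, 1 negative pivots.
Hence Q is indefinite.

indefinite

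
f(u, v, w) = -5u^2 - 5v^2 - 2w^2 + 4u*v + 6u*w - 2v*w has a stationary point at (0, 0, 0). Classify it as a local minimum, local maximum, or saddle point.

The Hessian at the origin is H = [[-10, 4, 6], [4, -10, -2], [6, -2, -4]].
Row-reducing H symmetrically gives the diagonal entries -10, -42/5, -8/21.
That gives 3 negative pivots.
H is negative definite, so the origin is a strict local maximum.

local maximum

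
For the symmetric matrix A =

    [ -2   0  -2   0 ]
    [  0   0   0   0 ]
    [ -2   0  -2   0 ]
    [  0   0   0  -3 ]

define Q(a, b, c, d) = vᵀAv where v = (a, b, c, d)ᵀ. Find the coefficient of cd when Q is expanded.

The coefficient of cd is A[3,4] + A[4,3] = 2·0 = 0.

0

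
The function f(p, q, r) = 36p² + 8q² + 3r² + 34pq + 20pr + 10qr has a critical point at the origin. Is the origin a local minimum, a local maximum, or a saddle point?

The Hessian at the origin is H = [[72, 34, 20], [34, 16, 10], [20, 10, 6]].
Congruent diagonalization of H (simultaneous row and column reduction) yields pivots 72, -1/18, 6.
That gives 2 positive, 1 negative pivots.
H is indefinite, so the origin is a saddle point.

saddle point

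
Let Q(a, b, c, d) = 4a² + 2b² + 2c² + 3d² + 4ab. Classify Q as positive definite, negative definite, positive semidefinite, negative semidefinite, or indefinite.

The symmetric matrix of Q is A = [[4, 2, 0, 0], [2, 2, 0, 0], [0, 0, 2, 0], [0, 0, 0, 3]].
Leading principal minors: Δ_1 = 4, Δ_2 = 4, Δ_3 = 8, Δ_4 = 24.
All leading principal minors are positive, so by Sylvester's criterion Q is positive definite.

positive definite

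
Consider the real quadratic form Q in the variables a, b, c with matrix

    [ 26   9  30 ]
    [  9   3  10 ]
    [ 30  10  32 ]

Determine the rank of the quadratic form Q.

3

Congruent diagonalization of A (simultaneous row and column reduction) yields pivots 26, -3/26, -4/3.
That gives 1 positive, 2 negative pivots.
The rank is the number of nonzero pivots: 3.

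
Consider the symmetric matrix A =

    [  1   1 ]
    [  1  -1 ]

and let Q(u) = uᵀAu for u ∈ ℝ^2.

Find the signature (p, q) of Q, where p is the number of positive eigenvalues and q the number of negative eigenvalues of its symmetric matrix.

(1, 1)

Symmetric row and column elimination reduces A to a congruent diagonal form with pivots 1, -2.
Counting signs: 1 positive, 1 negative.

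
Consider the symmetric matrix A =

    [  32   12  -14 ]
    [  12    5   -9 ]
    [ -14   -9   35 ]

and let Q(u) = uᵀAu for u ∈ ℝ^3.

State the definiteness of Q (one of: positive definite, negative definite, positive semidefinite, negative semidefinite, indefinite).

Leading principal minors: Δ_1 = 32, Δ_2 = 16, Δ_3 = 12.
All leading principal minors are positive, so by Sylvester's criterion Q is positive definite.

positive definite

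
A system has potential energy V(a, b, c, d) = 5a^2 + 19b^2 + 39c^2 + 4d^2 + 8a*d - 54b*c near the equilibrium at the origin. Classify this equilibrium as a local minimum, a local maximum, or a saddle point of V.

local minimum

The Hessian at the origin is H = [[10, 0, 0, 8], [0, 38, -54, 0], [0, -54, 78, 0], [8, 0, 0, 8]].
Row-reducing H symmetrically gives the diagonal entries 10, 38, 24/19, 8/5.
Counting signs: 4 positive.
H is positive definite, so the origin is a strict local minimum.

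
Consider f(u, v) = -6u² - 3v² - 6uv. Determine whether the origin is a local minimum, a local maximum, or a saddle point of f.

The Hessian at the origin is H = [[-12, -6], [-6, -6]].
det H = -12·-6 − (-6)² = 36 > 0 and H[1,1] = -12 < 0, so H is negative definite.
Therefore the origin is a local maximum.

local maximum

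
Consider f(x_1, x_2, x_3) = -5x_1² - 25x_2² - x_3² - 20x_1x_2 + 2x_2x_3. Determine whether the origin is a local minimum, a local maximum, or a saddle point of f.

The Hessian at the origin is H = [[-10, -20, 0], [-20, -50, 2], [0, 2, -2]].
An LDLᵀ factorisation of H has diagonal entries -10, -10, -8/5.
Counting signs: 3 negative.
H is negative definite, so the origin is a strict local maximum.

local maximum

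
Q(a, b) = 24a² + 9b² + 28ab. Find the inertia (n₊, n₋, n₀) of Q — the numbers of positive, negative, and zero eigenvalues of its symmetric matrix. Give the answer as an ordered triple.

(2, 0, 0)

The symmetric matrix is A = [[24, 14], [14, 9]].
Applying the same elementary operations to the rows and columns of A produces a congruent diagonal matrix with entries 24, 5/6.
Counting signs: 2 positive.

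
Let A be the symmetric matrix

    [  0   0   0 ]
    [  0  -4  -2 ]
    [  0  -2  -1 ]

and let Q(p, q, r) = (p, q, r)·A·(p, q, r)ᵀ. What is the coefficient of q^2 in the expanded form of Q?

The coefficient of q^2 is the diagonal entry A[2,2] = -4.

-4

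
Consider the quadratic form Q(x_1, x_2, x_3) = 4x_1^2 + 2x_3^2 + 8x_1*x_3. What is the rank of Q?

2

The associated matrix is A = [[4, 0, 4], [0, 0, 0], [4, 0, 2]].
Row-reducing A symmetrically gives the diagonal entries 4, 0, -2.
Counting signs: 1 positive, 1 negative, 1 zero.
The rank is the number of nonzero pivots: 2.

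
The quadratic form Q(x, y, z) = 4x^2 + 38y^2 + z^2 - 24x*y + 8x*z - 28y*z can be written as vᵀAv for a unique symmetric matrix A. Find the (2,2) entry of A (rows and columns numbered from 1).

The coefficient of y^2 in Q is 38, and that is exactly A[2,2].

38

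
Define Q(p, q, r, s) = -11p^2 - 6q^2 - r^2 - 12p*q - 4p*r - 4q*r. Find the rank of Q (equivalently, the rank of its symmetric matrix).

The associated matrix is A = [[-11, -6, -2, 0], [-6, -6, -2, 0], [-2, -2, -1, 0], [0, 0, 0, 0]].
Congruent diagonalization of A (simultaneous row and column reduction) yields pivots -11, -30/11, -1/3, 0.
Counting signs: 3 negative, 1 zero.
The rank is the number of nonzero pivots: 3.

3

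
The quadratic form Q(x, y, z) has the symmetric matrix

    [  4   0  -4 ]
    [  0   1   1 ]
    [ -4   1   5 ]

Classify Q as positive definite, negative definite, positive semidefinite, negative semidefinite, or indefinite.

positive semidefinite

Congruent diagonalization of A (simultaneous row and column reduction) yields pivots 4, 1, 0.
Counting signs: 2 positive, 1 zero.
Hence Q is positive semidefinite.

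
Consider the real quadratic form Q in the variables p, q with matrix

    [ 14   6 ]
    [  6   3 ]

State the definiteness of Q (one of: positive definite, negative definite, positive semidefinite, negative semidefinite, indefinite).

Leading principal minors: Δ_1 = 14, Δ_2 = 6.
All leading principal minors are positive, so by Sylvester's criterion Q is positive definite.

positive definite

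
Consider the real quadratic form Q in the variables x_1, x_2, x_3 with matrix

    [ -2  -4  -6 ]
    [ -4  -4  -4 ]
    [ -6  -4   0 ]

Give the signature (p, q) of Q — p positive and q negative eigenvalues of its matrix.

(2, 1)

Symmetric row and column elimination reduces A to a congruent diagonal form with pivots -2, 4, 2.
Counting signs: 2 positive, 1 negative.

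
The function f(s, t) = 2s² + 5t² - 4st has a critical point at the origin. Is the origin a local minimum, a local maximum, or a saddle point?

local minimum

The Hessian at the origin is H = [[4, -4], [-4, 10]].
det H = 4·10 − (-4)² = 24 > 0 and H[1,1] = 4 > 0, so H is positive definite.
Therefore the origin is a local minimum.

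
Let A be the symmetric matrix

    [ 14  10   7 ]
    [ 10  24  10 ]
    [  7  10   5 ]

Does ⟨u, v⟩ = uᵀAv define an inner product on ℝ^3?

yes

Symmetric row and column elimination reduces A to a congruent diagonal form with pivots 14, 118/7, 1/59.
Counting signs: 3 positive.
Hence Q is positive definite.
⟨·,·⟩ is an inner product exactly when A is positive definite.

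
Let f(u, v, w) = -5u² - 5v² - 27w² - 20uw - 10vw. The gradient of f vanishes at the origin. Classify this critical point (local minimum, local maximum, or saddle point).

local maximum

The Hessian at the origin is H = [[-10, 0, -20], [0, -10, -10], [-20, -10, -54]].
Applying the same elementary operations to the rows and columns of H produces a congruent diagonal matrix with entries -10, -10, -4.
So there are 3 negative pivots.
H is negative definite, so the origin is a strict local maximum.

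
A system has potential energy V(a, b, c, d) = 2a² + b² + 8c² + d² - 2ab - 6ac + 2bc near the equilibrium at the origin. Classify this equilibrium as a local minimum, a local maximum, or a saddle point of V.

local minimum

The Hessian at the origin is H = [[4, -2, -6, 0], [-2, 2, 2, 0], [-6, 2, 16, 0], [0, 0, 0, 2]].
Row-reducing H symmetrically gives the diagonal entries 4, 1, 6, 2.
Counting signs: 4 positive.
H is positive definite, so the origin is a strict local minimum.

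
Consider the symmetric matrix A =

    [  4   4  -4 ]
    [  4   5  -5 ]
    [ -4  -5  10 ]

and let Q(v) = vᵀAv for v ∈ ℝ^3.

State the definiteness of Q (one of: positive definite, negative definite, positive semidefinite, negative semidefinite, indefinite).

An LDLᵀ factorisation of A has diagonal entries 4, 1, 5.
That gives 3 positive pivots.
Hence Q is positive definite.

positive definite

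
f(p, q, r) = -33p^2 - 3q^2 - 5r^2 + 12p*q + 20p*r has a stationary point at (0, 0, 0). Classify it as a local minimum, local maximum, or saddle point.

local maximum

The Hessian at the origin is H = [[-66, 12, 20], [12, -6, 0], [20, 0, -10]].
Symmetric row and column elimination reduces H to a congruent diagonal form with pivots -66, -42/11, -10/21.
Counting signs: 3 negative.
H is negative definite, so the origin is a strict local maximum.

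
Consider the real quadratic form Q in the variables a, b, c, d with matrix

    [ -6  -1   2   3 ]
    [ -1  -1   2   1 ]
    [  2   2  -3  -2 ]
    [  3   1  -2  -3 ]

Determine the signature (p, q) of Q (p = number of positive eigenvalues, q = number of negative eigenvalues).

An LDLᵀ factorisation of A has diagonal entries -6, -5/6, 1, -6/5.
Counting signs: 1 positive, 3 negative.

(1, 3)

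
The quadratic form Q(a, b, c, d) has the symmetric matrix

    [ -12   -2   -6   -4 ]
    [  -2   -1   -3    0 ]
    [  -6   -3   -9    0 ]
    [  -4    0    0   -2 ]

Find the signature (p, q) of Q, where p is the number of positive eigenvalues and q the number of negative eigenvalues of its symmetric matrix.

Symmetric row and column elimination reduces A to a congruent diagonal form with pivots -12, -2/3, 0, 0.
So there are 2 negative, 2 zero pivots.

(0, 2)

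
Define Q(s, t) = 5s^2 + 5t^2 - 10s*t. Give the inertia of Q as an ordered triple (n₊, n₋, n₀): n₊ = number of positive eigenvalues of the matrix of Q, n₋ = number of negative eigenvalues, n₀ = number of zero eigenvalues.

(1, 0, 1)

Write A = [[5, -5], [-5, 5]].
Row-reducing A symmetrically gives the diagonal entries 5, 0.
That gives 1 positive, 1 zero pivots.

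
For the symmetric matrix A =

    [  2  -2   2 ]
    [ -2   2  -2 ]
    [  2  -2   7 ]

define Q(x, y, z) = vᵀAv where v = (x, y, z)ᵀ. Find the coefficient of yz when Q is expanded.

The coefficient of yz is A[2,3] + A[3,2] = 2·(-2) = -4.

-4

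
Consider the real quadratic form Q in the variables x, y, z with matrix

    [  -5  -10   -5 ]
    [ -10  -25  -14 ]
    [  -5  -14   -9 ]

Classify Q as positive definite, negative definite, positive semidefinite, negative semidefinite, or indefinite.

negative definite

Leading principal minors: Δ_1 = -5, Δ_2 = 25, Δ_3 = -20.
The signs alternate starting with Δ_1 < 0, so by Sylvester's criterion Q is negative definite.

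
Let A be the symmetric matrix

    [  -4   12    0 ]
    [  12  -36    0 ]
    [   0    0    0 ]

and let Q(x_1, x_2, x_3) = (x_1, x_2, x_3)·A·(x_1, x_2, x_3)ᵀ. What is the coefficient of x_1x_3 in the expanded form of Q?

The coefficient of x_1x_3 is A[1,3] + A[3,1] = 2·0 = 0.

0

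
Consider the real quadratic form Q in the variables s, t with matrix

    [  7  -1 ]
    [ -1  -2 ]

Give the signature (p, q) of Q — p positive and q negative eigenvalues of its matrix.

(1, 1)

Row-reducing A symmetrically gives the diagonal entries 7, -15/7.
Counting signs: 1 positive, 1 negative.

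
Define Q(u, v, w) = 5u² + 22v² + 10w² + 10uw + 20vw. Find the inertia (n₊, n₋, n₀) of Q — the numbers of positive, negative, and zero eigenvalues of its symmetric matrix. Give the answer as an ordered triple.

The symmetric matrix is A = [[5, 0, 5], [0, 22, 10], [5, 10, 10]].
An LDLᵀ factorisation of A has diagonal entries 5, 22, 5/11.
Counting signs: 3 positive.

(3, 0, 0)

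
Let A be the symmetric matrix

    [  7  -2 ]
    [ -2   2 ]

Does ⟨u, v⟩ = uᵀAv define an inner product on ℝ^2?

yes

For the 2×2 matrix [[7, -2], [-2, 2]]: det = 7·2 − (-2)² = 10, trace = 9.
det > 0 so both eigenvalues share the sign of the trace; trace = 9 > 0 ⇒ both positive.
⟨·,·⟩ is an inner product exactly when A is positive definite.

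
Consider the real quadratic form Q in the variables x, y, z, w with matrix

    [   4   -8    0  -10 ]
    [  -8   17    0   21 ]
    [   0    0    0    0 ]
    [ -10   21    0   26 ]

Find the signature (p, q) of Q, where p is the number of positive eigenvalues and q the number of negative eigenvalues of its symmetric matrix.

Applying the same elementary operations to the rows and columns of A produces a congruent diagonal matrix with entries 4, 1, 0, 0.
Counting signs: 2 positive, 2 zero.

(2, 0)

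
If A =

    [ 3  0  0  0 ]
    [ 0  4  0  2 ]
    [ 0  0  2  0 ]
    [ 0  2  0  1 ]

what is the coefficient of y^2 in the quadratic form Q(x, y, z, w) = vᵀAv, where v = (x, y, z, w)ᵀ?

4

The coefficient of y^2 is the diagonal entry A[2,2] = 4.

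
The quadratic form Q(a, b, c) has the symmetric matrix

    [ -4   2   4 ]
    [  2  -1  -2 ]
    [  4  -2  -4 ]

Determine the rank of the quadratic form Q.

1

Row-reducing A symmetrically gives the diagonal entries -4, 0, 0.
So there are 1 negative, 2 zero pivots.
The rank is the number of nonzero pivots: 1.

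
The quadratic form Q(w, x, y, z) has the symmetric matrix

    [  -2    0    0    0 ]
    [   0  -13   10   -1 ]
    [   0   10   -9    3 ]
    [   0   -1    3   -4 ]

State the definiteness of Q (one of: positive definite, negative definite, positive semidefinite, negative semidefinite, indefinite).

negative definite

Leading principal minors: Δ_1 = -2, Δ_2 = 26, Δ_3 = -34, Δ_4 = 4.
The signs alternate starting with Δ_1 < 0, so by Sylvester's criterion Q is negative definite.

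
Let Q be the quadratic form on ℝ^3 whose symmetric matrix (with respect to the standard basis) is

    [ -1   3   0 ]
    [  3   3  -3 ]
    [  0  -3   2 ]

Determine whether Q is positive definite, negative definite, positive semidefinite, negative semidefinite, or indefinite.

indefinite

Congruent diagonalization of A (simultaneous row and column reduction) yields pivots -1, 12, 5/4.
That gives 2 positive, 1 negative pivots.
Hence Q is indefinite.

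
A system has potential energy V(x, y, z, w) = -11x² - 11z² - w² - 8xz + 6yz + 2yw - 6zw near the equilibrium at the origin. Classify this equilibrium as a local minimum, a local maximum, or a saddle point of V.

saddle point

The Hessian at the origin is H = [[-22, 0, -8, 0], [0, 0, 6, 2], [-8, 6, -22, -6], [0, 2, -6, -2]].
H is indefinite, so the origin is a saddle point.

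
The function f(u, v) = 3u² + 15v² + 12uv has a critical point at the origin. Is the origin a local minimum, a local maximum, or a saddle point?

The Hessian at the origin is H = [[6, 12], [12, 30]].
det H = 6·30 − (12)² = 36 > 0 and H[1,1] = 6 > 0, so H is positive definite.
Therefore the origin is a local minimum.

local minimum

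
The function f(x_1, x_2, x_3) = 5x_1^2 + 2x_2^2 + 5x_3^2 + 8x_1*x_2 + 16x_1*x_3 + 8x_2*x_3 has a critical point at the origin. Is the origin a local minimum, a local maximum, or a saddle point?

The Hessian at the origin is H = [[10, 8, 16], [8, 4, 8], [16, 8, 10]].
Applying the same elementary operations to the rows and columns of H produces a congruent diagonal matrix with entries 10, -12/5, -6.
That gives 1 positive, 2 negative pivots.
H is indefinite, so the origin is a saddle point.

saddle point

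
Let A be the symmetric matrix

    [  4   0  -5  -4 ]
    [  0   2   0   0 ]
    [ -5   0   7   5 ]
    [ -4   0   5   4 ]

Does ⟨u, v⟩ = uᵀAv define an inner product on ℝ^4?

Congruent diagonalization of A (simultaneous row and column reduction) yields pivots 4, 2, 3/4, 0.
So there are 3 positive, 1 zero pivots.
Hence Q is positive semidefinite.
⟨·,·⟩ is an inner product exactly when A is positive definite.

no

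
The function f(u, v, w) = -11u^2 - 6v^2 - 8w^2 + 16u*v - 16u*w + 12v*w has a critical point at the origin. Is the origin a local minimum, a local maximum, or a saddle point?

The Hessian at the origin is H = [[-22, 16, -16], [16, -12, 12], [-16, 12, -16]].
Symmetric row and column elimination reduces H to a congruent diagonal form with pivots -22, -4/11, -4.
So there are 3 negative pivots.
H is negative definite, so the origin is a strict local maximum.

local maximum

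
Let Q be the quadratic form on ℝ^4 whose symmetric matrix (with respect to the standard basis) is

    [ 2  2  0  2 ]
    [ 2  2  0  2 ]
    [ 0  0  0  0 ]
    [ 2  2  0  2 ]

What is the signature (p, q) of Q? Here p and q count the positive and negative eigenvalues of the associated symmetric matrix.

Congruent diagonalization of A (simultaneous row and column reduction) yields pivots 2, 0, 0, 0.
So there are 1 positive, 3 zero pivots.

(1, 0)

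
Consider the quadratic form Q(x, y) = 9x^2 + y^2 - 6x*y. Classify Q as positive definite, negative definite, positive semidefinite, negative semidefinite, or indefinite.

positive semidefinite

The symmetric matrix of Q is [[9, -3], [-3, 1]].
For the 2×2 matrix [[9, -3], [-3, 1]]: det = 9·1 − (-3)² = 0, trace = 10.
det = 0 so one eigenvalue is zero; the form is semidefinite with the sign of the trace.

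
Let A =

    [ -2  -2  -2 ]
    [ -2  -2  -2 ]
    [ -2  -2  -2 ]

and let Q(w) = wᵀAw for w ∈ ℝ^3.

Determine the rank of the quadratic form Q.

Congruent diagonalization of A (simultaneous row and column reduction) yields pivots -2, 0, 0.
So there are 1 negative, 2 zero pivots.
The rank is the number of nonzero pivots: 1.

1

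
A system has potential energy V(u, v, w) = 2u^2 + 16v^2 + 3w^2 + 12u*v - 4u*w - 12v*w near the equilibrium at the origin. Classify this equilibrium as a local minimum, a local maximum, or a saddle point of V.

The Hessian at the origin is H = [[4, 12, -4], [12, 32, -12], [-4, -12, 6]].
Symmetric row and column elimination reduces H to a congruent diagonal form with pivots 4, -4, 2.
So there are 2 positive, 1 negative pivots.
H is indefinite, so the origin is a saddle point.

saddle point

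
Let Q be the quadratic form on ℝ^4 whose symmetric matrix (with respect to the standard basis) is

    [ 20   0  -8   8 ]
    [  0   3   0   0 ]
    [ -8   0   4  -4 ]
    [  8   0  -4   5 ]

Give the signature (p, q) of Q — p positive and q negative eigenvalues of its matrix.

An LDLᵀ factorisation of A has diagonal entries 20, 3, 4/5, 1.
That gives 4 positive pivots.

(4, 0)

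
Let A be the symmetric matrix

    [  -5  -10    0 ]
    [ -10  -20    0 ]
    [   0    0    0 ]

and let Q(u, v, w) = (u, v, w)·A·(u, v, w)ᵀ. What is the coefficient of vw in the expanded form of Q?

The coefficient of vw is A[2,3] + A[3,2] = 2·0 = 0.

0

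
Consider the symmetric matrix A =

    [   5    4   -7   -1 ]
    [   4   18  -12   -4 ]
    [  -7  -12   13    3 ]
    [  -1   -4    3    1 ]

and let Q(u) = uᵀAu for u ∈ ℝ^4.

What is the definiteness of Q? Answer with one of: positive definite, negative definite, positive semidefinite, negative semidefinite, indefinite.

positive semidefinite

Symmetric row and column elimination reduces A to a congruent diagonal form with pivots 5, 74/5, 16/37, 0.
That gives 3 positive, 1 zero pivots.
Hence Q is positive semidefinite.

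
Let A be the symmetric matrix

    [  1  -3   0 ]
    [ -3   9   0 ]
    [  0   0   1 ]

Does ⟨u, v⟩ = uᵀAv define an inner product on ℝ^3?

Symmetric row and column elimination reduces A to a congruent diagonal form with pivots 1, 0, 1.
Counting signs: 2 positive, 1 zero.
Hence Q is positive semidefinite.
⟨·,·⟩ is an inner product exactly when A is positive definite.

no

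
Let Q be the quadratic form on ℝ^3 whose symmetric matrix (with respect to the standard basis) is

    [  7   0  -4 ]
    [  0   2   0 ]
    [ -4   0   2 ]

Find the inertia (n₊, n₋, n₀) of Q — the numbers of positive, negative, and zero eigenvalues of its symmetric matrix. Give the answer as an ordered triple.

(2, 1, 0)

Congruent diagonalization of A (simultaneous row and column reduction) yields pivots 7, 2, -2/7.
So there are 2 positive, 1 negative pivots.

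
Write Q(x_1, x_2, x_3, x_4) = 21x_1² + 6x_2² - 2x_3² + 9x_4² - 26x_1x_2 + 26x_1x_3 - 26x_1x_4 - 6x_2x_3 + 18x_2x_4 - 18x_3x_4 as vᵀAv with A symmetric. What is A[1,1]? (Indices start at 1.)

The coefficient of x_1² in Q is 21, and that is exactly A[1,1].

21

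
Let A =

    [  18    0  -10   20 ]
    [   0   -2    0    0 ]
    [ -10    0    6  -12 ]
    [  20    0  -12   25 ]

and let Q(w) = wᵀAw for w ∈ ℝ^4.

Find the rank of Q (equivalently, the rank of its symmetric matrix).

Congruent diagonalization of A (simultaneous row and column reduction) yields pivots 18, -2, 4/9, 1.
So there are 3 positive, 1 negative pivots.
The rank is the number of nonzero pivots: 4.

4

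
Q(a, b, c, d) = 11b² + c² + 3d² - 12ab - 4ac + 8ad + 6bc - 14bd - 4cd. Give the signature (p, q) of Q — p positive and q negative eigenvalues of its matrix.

(2, 2)

The symmetric matrix is A = [[0, -6, -2, 4], [-6, 11, 3, -7], [-2, 3, 1, -2], [4, -7, -2, 3]].
By Sylvester's law of inertia any congruent diagonalization of A has 2 positive, 2 negative and 0 zero entries.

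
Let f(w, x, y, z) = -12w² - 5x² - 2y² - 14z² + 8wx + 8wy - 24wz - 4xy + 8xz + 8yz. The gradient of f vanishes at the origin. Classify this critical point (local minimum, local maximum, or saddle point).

The Hessian at the origin is H = [[-24, 8, 8, -24], [8, -10, -4, 8], [8, -4, -4, 8], [-24, 8, 8, -28]].
Symmetric row and column elimination reduces H to a congruent diagonal form with pivots -24, -22/3, -12/11, -4.
So there are 4 negative pivots.
H is negative definite, so the origin is a strict local maximum.

local maximum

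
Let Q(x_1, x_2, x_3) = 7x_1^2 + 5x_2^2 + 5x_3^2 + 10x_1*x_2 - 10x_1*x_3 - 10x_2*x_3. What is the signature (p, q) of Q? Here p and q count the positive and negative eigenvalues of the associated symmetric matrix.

Write A = [[7, 5, -5], [5, 5, -5], [-5, -5, 5]].
Congruent diagonalization of A (simultaneous row and column reduction) yields pivots 7, 10/7, 0.
So there are 2 positive, 1 zero pivots.

(2, 0)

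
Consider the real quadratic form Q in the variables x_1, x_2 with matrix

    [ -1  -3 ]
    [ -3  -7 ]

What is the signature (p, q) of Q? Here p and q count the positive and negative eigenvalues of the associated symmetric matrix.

An LDLᵀ factorisation of A has diagonal entries -1, 2.
So there are 1 positive, 1 negative pivots.

(1, 1)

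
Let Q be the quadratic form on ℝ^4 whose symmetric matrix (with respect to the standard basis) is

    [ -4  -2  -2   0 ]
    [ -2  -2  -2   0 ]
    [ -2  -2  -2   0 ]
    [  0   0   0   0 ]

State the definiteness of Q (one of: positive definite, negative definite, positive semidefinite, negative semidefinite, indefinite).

negative semidefinite

Symmetric row and column elimination reduces A to a congruent diagonal form with pivots -4, -1, 0, 0.
That gives 2 negative, 2 zero pivots.
Hence Q is negative semidefinite.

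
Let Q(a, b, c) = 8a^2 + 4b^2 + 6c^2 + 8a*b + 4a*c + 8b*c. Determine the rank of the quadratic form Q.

3

The associated matrix is A = [[8, 4, 2], [4, 4, 4], [2, 4, 6]].
Congruent diagonalization of A (simultaneous row and column reduction) yields pivots 8, 2, 1.
Counting signs: 3 positive.
The rank is the number of nonzero pivots: 3.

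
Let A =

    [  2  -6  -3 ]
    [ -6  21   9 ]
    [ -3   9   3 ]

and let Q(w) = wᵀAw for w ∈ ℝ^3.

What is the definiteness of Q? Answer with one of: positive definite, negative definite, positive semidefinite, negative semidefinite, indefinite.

An LDLᵀ factorisation of A has diagonal entries 2, 3, -3/2.
So there are 2 positive, 1 negative pivots.
Hence Q is indefinite.

indefinite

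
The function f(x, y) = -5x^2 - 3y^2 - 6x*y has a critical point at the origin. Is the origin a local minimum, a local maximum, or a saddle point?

local maximum

The Hessian at the origin is H = [[-10, -6], [-6, -6]].
det H = -10·-6 − (-6)² = 24 > 0 and H[1,1] = -10 < 0, so H is negative definite.
Therefore the origin is a local maximum.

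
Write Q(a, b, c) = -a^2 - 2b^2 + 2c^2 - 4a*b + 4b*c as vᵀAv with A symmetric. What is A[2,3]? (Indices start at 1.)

The coefficient of b·c in Q is 4. For a symmetric A this equals A[2,3] + A[3,2] = 2·A[2,3].
So A[2,3] = 4/2 = 2.

2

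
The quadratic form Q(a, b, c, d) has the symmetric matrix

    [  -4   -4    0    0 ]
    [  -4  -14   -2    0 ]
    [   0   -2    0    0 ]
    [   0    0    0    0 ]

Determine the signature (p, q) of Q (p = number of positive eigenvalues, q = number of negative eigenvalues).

(1, 2)

Congruent diagonalization of A (simultaneous row and column reduction) yields pivots -4, -10, 2/5, 0.
So there are 1 positive, 2 negative, 1 zero pivots.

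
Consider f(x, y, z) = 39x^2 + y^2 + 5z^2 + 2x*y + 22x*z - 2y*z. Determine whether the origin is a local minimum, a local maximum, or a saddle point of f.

local minimum

The Hessian at the origin is H = [[78, 2, 22], [2, 2, -2], [22, -2, 10]].
Congruent diagonalization of H (simultaneous row and column reduction) yields pivots 78, 76/39, 8/19.
That gives 3 positive pivots.
H is positive definite, so the origin is a strict local minimum.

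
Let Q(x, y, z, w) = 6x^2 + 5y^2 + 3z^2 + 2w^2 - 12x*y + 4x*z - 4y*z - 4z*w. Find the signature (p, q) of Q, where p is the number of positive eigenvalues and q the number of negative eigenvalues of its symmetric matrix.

(3, 1)

Write A = [[6, -6, 2, 0], [-6, 5, -2, 0], [2, -2, 3, -2], [0, 0, -2, 2]].
Congruent diagonalization of A (simultaneous row and column reduction) yields pivots 6, -1, 7/3, 2/7.
Counting signs: 3 positive, 1 negative.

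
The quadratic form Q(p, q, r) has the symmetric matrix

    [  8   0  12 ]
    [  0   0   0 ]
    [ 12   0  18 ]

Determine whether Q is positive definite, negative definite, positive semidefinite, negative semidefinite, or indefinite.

positive semidefinite

Congruent diagonalization of A (simultaneous row and column reduction) yields pivots 8, 0, 0.
Counting signs: 1 positive, 2 zero.
Hence Q is positive semidefinite.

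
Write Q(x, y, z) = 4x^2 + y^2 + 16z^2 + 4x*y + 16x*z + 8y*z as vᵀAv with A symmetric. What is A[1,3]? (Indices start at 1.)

8

The coefficient of x·z in Q is 16. For a symmetric A this equals A[1,3] + A[3,1] = 2·A[1,3].
So A[1,3] = 16/2 = 8.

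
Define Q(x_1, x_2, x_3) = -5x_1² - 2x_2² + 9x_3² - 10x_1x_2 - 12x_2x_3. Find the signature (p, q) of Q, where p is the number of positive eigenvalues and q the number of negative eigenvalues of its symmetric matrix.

(1, 2)

The symmetric matrix is A = [[-5, -5, 0], [-5, -2, -6], [0, -6, 9]].
Applying the same elementary operations to the rows and columns of A produces a congruent diagonal matrix with entries -5, 3, -3.
That gives 1 positive, 2 negative pivots.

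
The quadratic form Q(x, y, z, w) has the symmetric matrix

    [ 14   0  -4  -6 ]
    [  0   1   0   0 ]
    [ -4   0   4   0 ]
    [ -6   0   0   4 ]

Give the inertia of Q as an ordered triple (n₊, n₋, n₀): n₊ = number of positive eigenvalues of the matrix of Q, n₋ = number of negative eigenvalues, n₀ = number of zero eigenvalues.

Congruent diagonalization of A (simultaneous row and column reduction) yields pivots 14, 1, 20/7, 2/5.
So there are 4 positive pivots.

(4, 0, 0)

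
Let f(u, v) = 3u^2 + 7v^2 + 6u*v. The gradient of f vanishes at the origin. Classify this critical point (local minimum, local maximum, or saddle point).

The Hessian at the origin is H = [[6, 6], [6, 14]].
det H = 6·14 − (6)² = 48 > 0 and H[1,1] = 6 > 0, so H is positive definite.
Therefore the origin is a local minimum.

local minimum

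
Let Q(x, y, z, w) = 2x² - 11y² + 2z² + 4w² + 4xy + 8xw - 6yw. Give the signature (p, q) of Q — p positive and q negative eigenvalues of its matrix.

The symmetric matrix is A = [[2, 2, 0, 4], [2, -11, 0, -3], [0, 0, 2, 0], [4, -3, 0, 4]].
Congruent diagonalization of A (simultaneous row and column reduction) yields pivots 2, -13, 2, -3/13.
Counting signs: 2 positive, 2 negative.

(2, 2)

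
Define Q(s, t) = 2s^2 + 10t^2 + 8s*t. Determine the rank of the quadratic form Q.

The associated matrix is A = [[2, 4], [4, 10]].
Applying the same elementary operations to the rows and columns of A produces a congruent diagonal matrix with entries 2, 2.
Counting signs: 2 positive.
The rank is the number of nonzero pivots: 2.

2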